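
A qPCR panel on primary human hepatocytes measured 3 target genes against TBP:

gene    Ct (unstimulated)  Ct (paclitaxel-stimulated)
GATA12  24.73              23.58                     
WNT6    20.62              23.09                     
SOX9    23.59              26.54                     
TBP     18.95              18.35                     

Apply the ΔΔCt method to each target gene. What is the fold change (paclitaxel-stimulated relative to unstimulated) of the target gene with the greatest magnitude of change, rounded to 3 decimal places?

0.085

GATA12: ΔΔCt = (23.58−18.35) − (24.73−18.95) = 5.23 − 5.78 = -0.55; fold change = 2^0.55 = 1.464
WNT6: ΔΔCt = (23.09−18.35) − (20.62−18.95) = 4.74 − 1.67 = 3.07; fold change = 2^-3.07 = 0.119
SOX9: ΔΔCt = (26.54−18.35) − (23.59−18.95) = 8.19 − 4.64 = 3.55; fold change = 2^-3.55 = 0.085
SOX9 has the largest |ΔΔCt| = 3.55.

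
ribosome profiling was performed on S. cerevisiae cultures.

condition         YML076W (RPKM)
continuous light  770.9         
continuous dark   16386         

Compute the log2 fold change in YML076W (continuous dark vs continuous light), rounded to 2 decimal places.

4.41

Fold change = 16386 / 770.9 = 21.2557
log2(21.2557) = 4.410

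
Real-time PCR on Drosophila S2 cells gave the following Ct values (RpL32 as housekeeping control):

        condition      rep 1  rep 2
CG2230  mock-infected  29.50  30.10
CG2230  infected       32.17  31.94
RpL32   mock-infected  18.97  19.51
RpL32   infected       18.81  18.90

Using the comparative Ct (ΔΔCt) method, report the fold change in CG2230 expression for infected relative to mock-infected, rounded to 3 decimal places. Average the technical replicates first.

Mean Ct: CG2230 mock-infected 29.800; CG2230 infected 32.055; RpL32 mock-infected 19.240; RpL32 infected 18.855
ΔCt(mock-infected) = 29.800 − 19.240 = 10.560
ΔCt(infected) = 32.055 − 18.855 = 13.200
ΔΔCt = 13.200 − 10.560 = 2.640
Fold change = 2^(−2.640) = 0.1604

0.160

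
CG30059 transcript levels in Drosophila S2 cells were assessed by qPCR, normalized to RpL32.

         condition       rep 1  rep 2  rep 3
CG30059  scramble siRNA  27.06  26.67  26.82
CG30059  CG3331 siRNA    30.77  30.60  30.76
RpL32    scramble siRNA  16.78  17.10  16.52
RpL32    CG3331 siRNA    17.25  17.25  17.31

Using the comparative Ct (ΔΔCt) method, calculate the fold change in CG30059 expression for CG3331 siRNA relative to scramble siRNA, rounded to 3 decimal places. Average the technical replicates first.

Mean Ct: CG30059 scramble siRNA 26.850; CG30059 CG3331 siRNA 30.710; RpL32 scramble siRNA 16.800; RpL32 CG3331 siRNA 17.270
ΔCt(scramble siRNA) = 26.850 − 16.800 = 10.050
ΔCt(CG3331 siRNA) = 30.710 − 17.270 = 13.440
ΔΔCt = 13.440 − 10.050 = 3.390
Fold change = 2^(−3.390) = 0.0954

0.095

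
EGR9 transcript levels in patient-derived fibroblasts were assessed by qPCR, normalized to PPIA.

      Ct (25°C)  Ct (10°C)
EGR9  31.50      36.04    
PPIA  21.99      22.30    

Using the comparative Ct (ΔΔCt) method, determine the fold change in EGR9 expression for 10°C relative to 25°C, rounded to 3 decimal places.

ΔCt(25°C) = 31.500 − 21.990 = 9.510
ΔCt(10°C) = 36.040 − 22.300 = 13.740
ΔΔCt = 13.740 − 9.510 = 4.230
Fold change = 2^(−4.230) = 0.0533

0.053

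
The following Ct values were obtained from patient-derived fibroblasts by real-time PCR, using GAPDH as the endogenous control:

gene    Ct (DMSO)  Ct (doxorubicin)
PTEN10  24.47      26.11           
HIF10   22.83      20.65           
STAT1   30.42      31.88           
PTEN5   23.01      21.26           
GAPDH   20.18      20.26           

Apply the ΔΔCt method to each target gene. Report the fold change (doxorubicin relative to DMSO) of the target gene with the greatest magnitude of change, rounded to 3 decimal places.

PTEN10: ΔΔCt = (26.11−20.26) − (24.47−20.18) = 5.85 − 4.29 = 1.56; fold change = 2^-1.56 = 0.339
HIF10: ΔΔCt = (20.65−20.26) − (22.83−20.18) = 0.39 − 2.65 = -2.26; fold change = 2^2.26 = 4.790
STAT1: ΔΔCt = (31.88−20.26) − (30.42−20.18) = 11.62 − 10.24 = 1.38; fold change = 2^-1.38 = 0.384
PTEN5: ΔΔCt = (21.26−20.26) − (23.01−20.18) = 1.00 − 2.83 = -1.83; fold change = 2^1.83 = 3.555
HIF10 has the largest |ΔΔCt| = 2.26.

4.790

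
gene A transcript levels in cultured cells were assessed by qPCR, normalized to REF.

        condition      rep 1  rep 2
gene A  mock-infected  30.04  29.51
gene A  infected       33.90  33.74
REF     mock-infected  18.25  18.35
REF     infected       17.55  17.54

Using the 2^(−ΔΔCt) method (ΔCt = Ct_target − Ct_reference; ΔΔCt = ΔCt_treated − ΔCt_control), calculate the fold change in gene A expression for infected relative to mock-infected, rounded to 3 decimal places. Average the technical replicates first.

Mean Ct: gene A mock-infected 29.775; gene A infected 33.820; REF mock-infected 18.300; REF infected 17.545
ΔCt(mock-infected) = 29.775 − 18.300 = 11.475
ΔCt(infected) = 33.820 − 17.545 = 16.275
ΔΔCt = 16.275 − 11.475 = 4.800
Fold change = 2^(−4.800) = 0.0359

0.036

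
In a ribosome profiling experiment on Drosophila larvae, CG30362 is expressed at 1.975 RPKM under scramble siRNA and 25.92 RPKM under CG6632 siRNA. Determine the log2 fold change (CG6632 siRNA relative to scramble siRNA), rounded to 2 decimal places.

3.71

Fold change = 25.92 / 1.975 = 13.1241
log2(13.1241) = 3.714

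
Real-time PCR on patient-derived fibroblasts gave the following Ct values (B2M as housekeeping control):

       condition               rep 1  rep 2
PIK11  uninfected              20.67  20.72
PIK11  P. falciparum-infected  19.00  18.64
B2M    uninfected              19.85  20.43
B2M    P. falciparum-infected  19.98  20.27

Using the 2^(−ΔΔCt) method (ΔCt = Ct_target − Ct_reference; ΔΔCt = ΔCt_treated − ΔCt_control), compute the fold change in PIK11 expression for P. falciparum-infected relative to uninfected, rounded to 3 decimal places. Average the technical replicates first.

3.630

Mean Ct: PIK11 uninfected 20.695; PIK11 P. falciparum-infected 18.820; B2M uninfected 20.140; B2M P. falciparum-infected 20.125
ΔCt(uninfected) = 20.695 − 20.140 = 0.555
ΔCt(P. falciparum-infected) = 18.820 − 20.125 = -1.305
ΔΔCt = -1.305 − 0.555 = -1.860
Fold change = 2^(−(-1.860)) = 2^1.860 = 3.6301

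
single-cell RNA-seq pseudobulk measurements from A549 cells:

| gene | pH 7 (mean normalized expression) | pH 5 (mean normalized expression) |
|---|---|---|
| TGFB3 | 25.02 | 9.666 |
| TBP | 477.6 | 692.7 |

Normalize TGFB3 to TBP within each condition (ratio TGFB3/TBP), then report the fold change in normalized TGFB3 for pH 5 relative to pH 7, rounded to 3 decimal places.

TGFB3/TBP (pH 7) = 25.02 / 477.6 = 0.052387
TGFB3/TBP (pH 5) = 9.666 / 692.7 = 0.013954
Fold change = 0.013954 / 0.052387 = 0.2664

0.266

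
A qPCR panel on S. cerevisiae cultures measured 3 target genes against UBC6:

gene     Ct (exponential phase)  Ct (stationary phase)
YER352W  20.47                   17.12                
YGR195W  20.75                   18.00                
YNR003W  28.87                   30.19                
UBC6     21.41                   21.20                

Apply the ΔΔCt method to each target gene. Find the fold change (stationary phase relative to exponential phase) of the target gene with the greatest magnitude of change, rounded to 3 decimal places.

YER352W: ΔΔCt = (17.12−21.20) − (20.47−21.41) = -4.08 − (-0.94) = -3.14; fold change = 2^3.14 = 8.815
YGR195W: ΔΔCt = (18.00−21.20) − (20.75−21.41) = -3.20 − (-0.66) = -2.54; fold change = 2^2.54 = 5.816
YNR003W: ΔΔCt = (30.19−21.20) − (28.87−21.41) = 8.99 − 7.46 = 1.53; fold change = 2^-1.53 = 0.346
YER352W has the largest |ΔΔCt| = 3.14.

8.815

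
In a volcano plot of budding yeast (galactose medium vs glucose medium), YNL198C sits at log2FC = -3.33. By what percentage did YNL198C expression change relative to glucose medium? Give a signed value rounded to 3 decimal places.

-90.056%

Fold change = 2^(-3.33) = 0.0994
Percent change = (FC − 1) × 100% = (0.0994 − 1) × 100 = -90.056%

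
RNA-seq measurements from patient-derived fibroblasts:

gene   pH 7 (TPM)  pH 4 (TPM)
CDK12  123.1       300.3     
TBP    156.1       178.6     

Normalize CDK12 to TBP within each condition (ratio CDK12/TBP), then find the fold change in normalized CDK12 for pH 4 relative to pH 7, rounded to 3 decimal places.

2.132

CDK12/TBP (pH 7) = 123.1 / 156.1 = 0.7886
CDK12/TBP (pH 4) = 300.3 / 178.6 = 1.6814
Fold change = 1.6814 / 0.7886 = 2.1322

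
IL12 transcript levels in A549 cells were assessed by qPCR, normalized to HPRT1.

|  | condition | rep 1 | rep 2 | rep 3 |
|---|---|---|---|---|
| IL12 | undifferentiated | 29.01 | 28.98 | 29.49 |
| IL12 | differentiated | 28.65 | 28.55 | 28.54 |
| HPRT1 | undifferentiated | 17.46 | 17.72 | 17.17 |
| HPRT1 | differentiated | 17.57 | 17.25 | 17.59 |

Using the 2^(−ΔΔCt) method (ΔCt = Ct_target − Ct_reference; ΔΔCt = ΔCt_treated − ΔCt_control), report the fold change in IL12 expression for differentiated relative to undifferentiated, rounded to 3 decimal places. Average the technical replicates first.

1.516

Mean Ct: IL12 undifferentiated 29.160; IL12 differentiated 28.580; HPRT1 undifferentiated 17.450; HPRT1 differentiated 17.470
ΔCt(undifferentiated) = 29.160 − 17.450 = 11.710
ΔCt(differentiated) = 28.580 − 17.470 = 11.110
ΔΔCt = 11.110 − 11.710 = -0.600
Fold change = 2^(−(-0.600)) = 2^0.600 = 1.5157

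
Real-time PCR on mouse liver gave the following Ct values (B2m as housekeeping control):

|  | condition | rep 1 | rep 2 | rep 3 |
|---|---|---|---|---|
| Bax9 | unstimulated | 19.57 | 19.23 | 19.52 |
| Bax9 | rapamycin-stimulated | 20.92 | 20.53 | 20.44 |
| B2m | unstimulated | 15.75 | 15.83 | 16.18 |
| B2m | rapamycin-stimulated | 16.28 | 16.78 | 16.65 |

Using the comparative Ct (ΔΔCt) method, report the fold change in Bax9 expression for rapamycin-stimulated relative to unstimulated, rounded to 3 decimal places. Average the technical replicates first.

Mean Ct: Bax9 unstimulated 19.440; Bax9 rapamycin-stimulated 20.630; B2m unstimulated 15.920; B2m rapamycin-stimulated 16.570
ΔCt(unstimulated) = 19.440 − 15.920 = 3.520
ΔCt(rapamycin-stimulated) = 20.630 − 16.570 = 4.060
ΔΔCt = 4.060 − 3.520 = 0.540
Fold change = 2^(−0.540) = 0.6878

0.688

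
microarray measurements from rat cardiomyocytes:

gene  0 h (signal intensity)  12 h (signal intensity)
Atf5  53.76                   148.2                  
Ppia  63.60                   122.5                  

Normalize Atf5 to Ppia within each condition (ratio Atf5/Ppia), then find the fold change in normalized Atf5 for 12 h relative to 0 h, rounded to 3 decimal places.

Atf5/Ppia (0 h) = 53.76 / 63.60 = 0.84528
Atf5/Ppia (12 h) = 148.2 / 122.5 = 1.2098
Fold change = 1.2098 / 0.84528 = 1.4312

1.431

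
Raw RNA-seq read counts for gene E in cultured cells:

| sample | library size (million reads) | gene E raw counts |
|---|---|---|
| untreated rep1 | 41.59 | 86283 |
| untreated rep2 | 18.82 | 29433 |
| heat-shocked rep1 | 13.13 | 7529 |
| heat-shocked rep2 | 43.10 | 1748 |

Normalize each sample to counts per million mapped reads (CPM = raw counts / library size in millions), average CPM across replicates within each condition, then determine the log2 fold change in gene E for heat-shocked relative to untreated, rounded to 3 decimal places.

CPM(untreated rep1) = 86283 / 41.59 = 2074.6093
CPM(untreated rep2) = 29433 / 18.82 = 1563.9214
CPM(heat-shocked rep1) = 7529 / 13.13 = 573.4196
CPM(heat-shocked rep2) = 1748 / 43.10 = 40.5568
mean CPM(untreated) = 1819.2653; mean CPM(heat-shocked) = 306.9882
Fold change = 306.9882 / 1819.2653 = 0.16874
log2(0.16874) = -2.5671

-2.567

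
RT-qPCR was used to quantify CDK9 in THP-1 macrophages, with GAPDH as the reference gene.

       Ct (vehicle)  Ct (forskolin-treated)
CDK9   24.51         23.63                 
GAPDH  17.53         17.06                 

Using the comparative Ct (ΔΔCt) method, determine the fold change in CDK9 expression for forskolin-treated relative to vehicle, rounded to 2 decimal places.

ΔCt(vehicle) = 24.510 − 17.530 = 6.980
ΔCt(forskolin-treated) = 23.630 − 17.060 = 6.570
ΔΔCt = 6.570 − 6.980 = -0.410
Fold change = 2^(−(-0.410)) = 2^0.410 = 1.329

1.33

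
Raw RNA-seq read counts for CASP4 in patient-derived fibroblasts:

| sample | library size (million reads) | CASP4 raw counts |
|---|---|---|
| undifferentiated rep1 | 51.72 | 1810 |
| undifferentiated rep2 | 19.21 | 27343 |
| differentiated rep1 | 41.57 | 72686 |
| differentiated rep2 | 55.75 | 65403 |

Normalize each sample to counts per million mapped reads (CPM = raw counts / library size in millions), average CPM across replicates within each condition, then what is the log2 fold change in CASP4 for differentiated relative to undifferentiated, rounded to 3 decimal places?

CPM(undifferentiated rep1) = 1810 / 51.72 = 34.9961
CPM(undifferentiated rep2) = 27343 / 19.21 = 1423.3732
CPM(differentiated rep1) = 72686 / 41.57 = 1748.5206
CPM(differentiated rep2) = 65403 / 55.75 = 1173.1480
mean CPM(undifferentiated) = 729.1847; mean CPM(differentiated) = 1460.8343
Fold change = 1460.8343 / 729.1847 = 2.00338
log2(2.00338) = 1.0024

1.002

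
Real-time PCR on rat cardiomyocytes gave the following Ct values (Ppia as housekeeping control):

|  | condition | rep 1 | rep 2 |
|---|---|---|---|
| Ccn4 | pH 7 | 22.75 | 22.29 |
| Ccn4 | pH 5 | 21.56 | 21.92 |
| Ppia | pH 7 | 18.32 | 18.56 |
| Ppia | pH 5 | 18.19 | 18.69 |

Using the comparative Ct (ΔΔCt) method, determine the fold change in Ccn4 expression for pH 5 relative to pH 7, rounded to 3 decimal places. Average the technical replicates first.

1.717

Mean Ct: Ccn4 pH 7 22.520; Ccn4 pH 5 21.740; Ppia pH 7 18.440; Ppia pH 5 18.440
ΔCt(pH 7) = 22.520 − 18.440 = 4.080
ΔCt(pH 5) = 21.740 − 18.440 = 3.300
ΔΔCt = 3.300 − 4.080 = -0.780
Fold change = 2^(−(-0.780)) = 2^0.780 = 1.7171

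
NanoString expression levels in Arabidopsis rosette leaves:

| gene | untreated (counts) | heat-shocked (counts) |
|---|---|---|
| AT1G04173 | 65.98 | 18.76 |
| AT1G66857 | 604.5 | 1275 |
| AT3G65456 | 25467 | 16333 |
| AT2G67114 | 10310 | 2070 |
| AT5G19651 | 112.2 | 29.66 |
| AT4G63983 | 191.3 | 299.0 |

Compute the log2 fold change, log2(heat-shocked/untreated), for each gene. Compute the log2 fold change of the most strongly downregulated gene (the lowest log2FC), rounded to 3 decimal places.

log2(18.76/65.98) = -1.814  (AT1G04173)
log2(1275/604.5) = 1.077  (AT1G66857)
log2(16333/25467) = -0.641  (AT3G65456)
log2(2070/10310) = -2.316  (AT2G67114)
log2(29.66/112.2) = -1.919  (AT5G19651)
log2(299.0/191.3) = 0.644  (AT4G63983)
AT2G67114 is most strongly downregulated.

-2.316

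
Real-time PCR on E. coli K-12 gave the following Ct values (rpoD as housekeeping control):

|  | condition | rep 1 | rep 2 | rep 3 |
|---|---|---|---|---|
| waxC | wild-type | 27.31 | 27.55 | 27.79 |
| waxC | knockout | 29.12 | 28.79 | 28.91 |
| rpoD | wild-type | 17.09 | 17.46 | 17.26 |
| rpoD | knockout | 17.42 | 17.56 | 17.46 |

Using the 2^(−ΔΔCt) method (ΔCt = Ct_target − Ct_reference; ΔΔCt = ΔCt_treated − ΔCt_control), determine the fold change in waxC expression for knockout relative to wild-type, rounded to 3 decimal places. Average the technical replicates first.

Mean Ct: waxC wild-type 27.550; waxC knockout 28.940; rpoD wild-type 17.270; rpoD knockout 17.480
ΔCt(wild-type) = 27.550 − 17.270 = 10.280
ΔCt(knockout) = 28.940 − 17.480 = 11.460
ΔΔCt = 11.460 − 10.280 = 1.180
Fold change = 2^(−1.180) = 0.4414

0.441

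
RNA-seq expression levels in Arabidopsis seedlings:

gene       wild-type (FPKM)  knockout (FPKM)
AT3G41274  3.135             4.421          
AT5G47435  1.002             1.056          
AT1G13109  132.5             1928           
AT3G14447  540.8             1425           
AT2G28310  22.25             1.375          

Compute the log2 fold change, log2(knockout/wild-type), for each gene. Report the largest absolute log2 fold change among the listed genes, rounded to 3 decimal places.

4.016

log2(4.421/3.135) = 0.496  (AT3G41274)
log2(1.056/1.002) = 0.076  (AT5G47435)
log2(1928/132.5) = 3.863  (AT1G13109)
log2(1425/540.8) = 1.398  (AT3G14447)
log2(1.375/22.25) = -4.016  (AT2G28310)
The largest magnitude belongs to AT2G28310.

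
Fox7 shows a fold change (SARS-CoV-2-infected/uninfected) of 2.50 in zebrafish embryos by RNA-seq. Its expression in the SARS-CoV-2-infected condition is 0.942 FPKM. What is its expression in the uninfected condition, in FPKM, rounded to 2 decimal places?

0.38

uninfected expression = 0.942 / 2.50 = 0.38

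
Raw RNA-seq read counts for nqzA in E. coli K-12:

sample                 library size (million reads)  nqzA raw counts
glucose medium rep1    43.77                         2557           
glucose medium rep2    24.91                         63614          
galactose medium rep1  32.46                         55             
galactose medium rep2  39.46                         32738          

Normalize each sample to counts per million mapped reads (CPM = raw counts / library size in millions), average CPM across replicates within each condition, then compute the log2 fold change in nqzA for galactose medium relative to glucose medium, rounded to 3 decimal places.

-1.652

CPM(glucose medium rep1) = 2557 / 43.77 = 58.4190
CPM(glucose medium rep2) = 63614 / 24.91 = 2553.7535
CPM(galactose medium rep1) = 55 / 32.46 = 1.6944
CPM(galactose medium rep2) = 32738 / 39.46 = 829.6503
mean CPM(glucose medium) = 1306.0863; mean CPM(galactose medium) = 415.6723
Fold change = 415.6723 / 1306.0863 = 0.31826
log2(0.31826) = -1.6517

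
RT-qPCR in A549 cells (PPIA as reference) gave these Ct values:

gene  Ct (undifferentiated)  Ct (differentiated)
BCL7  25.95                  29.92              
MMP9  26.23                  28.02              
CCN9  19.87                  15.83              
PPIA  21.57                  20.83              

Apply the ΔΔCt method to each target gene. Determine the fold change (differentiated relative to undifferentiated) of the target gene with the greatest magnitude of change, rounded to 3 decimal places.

0.038

BCL7: ΔΔCt = (29.92−20.83) − (25.95−21.57) = 9.09 − 4.38 = 4.71; fold change = 2^-4.71 = 0.038
MMP9: ΔΔCt = (28.02−20.83) − (26.23−21.57) = 7.19 − 4.66 = 2.53; fold change = 2^-2.53 = 0.173
CCN9: ΔΔCt = (15.83−20.83) − (19.87−21.57) = -5.00 − (-1.70) = -3.30; fold change = 2^3.30 = 9.849
BCL7 has the largest |ΔΔCt| = 4.71.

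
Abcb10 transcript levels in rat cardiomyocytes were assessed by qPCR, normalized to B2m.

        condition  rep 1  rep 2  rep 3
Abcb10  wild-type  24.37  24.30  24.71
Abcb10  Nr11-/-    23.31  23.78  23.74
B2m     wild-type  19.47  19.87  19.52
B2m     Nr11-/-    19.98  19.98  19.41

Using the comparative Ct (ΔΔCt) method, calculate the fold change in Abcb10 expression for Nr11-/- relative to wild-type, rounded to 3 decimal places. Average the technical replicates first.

Mean Ct: Abcb10 wild-type 24.460; Abcb10 Nr11-/- 23.610; B2m wild-type 19.620; B2m Nr11-/- 19.790
ΔCt(wild-type) = 24.460 − 19.620 = 4.840
ΔCt(Nr11-/-) = 23.610 − 19.790 = 3.820
ΔΔCt = 3.820 − 4.840 = -1.020
Fold change = 2^(−(-1.020)) = 2^1.020 = 2.0279

2.028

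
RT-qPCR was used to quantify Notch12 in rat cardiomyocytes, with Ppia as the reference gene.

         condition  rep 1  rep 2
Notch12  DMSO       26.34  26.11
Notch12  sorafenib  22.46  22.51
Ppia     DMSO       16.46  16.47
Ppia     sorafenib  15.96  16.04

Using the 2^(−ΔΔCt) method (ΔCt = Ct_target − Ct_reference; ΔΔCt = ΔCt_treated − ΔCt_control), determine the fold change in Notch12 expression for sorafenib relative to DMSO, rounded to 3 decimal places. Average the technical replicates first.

9.680

Mean Ct: Notch12 DMSO 26.225; Notch12 sorafenib 22.485; Ppia DMSO 16.465; Ppia sorafenib 16.000
ΔCt(DMSO) = 26.225 − 16.465 = 9.760
ΔCt(sorafenib) = 22.485 − 16.000 = 6.485
ΔΔCt = 6.485 − 9.760 = -3.275
Fold change = 2^(−(-3.275)) = 2^3.275 = 9.6800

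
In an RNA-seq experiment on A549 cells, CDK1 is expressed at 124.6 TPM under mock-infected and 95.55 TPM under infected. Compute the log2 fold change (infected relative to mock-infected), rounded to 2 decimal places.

Fold change = 95.55 / 124.6 = 0.7669
log2(0.7669) = -0.383

-0.38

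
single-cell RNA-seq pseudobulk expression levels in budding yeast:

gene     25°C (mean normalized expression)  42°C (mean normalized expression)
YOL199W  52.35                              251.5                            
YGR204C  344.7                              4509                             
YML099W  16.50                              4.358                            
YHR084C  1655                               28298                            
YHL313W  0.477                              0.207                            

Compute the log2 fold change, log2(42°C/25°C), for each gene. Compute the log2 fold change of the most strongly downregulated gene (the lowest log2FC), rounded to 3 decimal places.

-1.921

log2(251.5/52.35) = 2.264  (YOL199W)
log2(4509/344.7) = 3.709  (YGR204C)
log2(4.358/16.50) = -1.921  (YML099W)
log2(28298/1655) = 4.096  (YHR084C)
log2(0.207/0.477) = -1.204  (YHL313W)
YML099W is most strongly downregulated.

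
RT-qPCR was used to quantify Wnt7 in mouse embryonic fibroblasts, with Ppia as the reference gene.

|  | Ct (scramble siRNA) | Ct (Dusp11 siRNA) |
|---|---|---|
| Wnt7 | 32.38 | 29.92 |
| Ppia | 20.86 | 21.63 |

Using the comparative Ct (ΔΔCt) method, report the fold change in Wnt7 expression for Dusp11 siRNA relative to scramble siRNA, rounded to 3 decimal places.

ΔCt(scramble siRNA) = 32.380 − 20.860 = 11.520
ΔCt(Dusp11 siRNA) = 29.920 − 21.630 = 8.290
ΔΔCt = 8.290 − 11.520 = -3.230
Fold change = 2^(−(-3.230)) = 2^3.230 = 9.3827

9.383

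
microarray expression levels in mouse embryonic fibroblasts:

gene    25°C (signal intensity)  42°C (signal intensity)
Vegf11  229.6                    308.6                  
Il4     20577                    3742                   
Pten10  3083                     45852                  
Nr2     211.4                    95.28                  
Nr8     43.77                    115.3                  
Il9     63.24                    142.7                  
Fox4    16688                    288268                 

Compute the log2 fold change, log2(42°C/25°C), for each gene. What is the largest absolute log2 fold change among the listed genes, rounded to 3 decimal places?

4.111

log2(308.6/229.6) = 0.427  (Vegf11)
log2(3742/20577) = -2.459  (Il4)
log2(45852/3083) = 3.895  (Pten10)
log2(95.28/211.4) = -1.150  (Nr2)
log2(115.3/43.77) = 1.397  (Nr8)
log2(142.7/63.24) = 1.174  (Il9)
log2(288268/16688) = 4.111  (Fox4)
The largest magnitude belongs to Fox4.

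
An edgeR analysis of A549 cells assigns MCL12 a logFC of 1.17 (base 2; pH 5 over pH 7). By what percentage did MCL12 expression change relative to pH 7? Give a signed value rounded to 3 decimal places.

Fold change = 2^(1.17) = 2.2501
Percent change = (FC − 1) × 100% = (2.2501 − 1) × 100 = 125.012%

125.012%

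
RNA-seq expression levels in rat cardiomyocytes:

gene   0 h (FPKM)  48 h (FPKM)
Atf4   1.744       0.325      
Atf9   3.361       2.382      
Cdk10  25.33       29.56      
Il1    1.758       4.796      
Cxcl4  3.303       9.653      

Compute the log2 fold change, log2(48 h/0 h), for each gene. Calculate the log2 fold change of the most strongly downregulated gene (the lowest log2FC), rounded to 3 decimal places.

log2(0.325/1.744) = -2.424  (Atf4)
log2(2.382/3.361) = -0.497  (Atf9)
log2(29.56/25.33) = 0.223  (Cdk10)
log2(4.796/1.758) = 1.448  (Il1)
log2(9.653/3.303) = 1.547  (Cxcl4)
Atf4 is most strongly downregulated.

-2.424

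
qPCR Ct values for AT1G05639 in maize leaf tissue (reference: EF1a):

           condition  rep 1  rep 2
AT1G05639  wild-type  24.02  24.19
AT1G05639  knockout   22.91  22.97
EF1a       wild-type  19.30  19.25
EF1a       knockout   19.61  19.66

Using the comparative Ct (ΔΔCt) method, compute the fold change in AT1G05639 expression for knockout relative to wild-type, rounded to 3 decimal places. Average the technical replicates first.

Mean Ct: AT1G05639 wild-type 24.105; AT1G05639 knockout 22.940; EF1a wild-type 19.275; EF1a knockout 19.635
ΔCt(wild-type) = 24.105 − 19.275 = 4.830
ΔCt(knockout) = 22.940 − 19.635 = 3.305
ΔΔCt = 3.305 − 4.830 = -1.525
Fold change = 2^(−(-1.525)) = 2^1.525 = 2.8779

2.878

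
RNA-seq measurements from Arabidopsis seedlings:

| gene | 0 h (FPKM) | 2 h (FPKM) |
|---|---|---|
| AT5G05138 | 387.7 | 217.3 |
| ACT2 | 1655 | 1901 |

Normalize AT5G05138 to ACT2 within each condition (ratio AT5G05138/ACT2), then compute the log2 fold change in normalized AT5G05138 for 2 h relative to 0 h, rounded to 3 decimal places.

-1.035

AT5G05138/ACT2 (0 h) = 387.7 / 1655 = 0.23426
AT5G05138/ACT2 (2 h) = 217.3 / 1901 = 0.11431
Fold change = 0.11431 / 0.23426 = 0.4880
log2(0.4880) = -1.0352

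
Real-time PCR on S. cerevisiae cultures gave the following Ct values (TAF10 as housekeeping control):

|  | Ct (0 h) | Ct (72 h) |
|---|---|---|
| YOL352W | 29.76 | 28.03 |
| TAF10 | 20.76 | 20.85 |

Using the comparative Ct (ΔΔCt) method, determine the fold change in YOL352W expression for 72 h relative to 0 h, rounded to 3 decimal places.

ΔCt(0 h) = 29.760 − 20.760 = 9.000
ΔCt(72 h) = 28.030 − 20.850 = 7.180
ΔΔCt = 7.180 − 9.000 = -1.820
Fold change = 2^(−(-1.820)) = 2^1.820 = 3.5308

3.531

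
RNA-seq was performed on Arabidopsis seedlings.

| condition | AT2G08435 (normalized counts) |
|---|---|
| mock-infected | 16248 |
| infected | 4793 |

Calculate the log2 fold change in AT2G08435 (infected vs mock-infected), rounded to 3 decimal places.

-1.761

Fold change = 4793 / 16248 = 0.2950
log2(0.2950) = -1.7613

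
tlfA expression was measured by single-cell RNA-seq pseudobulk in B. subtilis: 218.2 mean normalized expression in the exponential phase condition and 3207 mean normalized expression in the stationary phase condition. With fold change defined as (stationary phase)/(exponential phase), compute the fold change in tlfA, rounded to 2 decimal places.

Fold change = 3207 / 218.2 = 14.698
tlfA is upregulated.

14.70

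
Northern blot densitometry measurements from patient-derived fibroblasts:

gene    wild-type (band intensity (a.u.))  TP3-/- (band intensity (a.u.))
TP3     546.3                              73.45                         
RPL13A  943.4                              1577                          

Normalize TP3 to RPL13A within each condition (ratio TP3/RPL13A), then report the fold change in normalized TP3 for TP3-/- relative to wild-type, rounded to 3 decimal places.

0.080

TP3/RPL13A (wild-type) = 546.3 / 943.4 = 0.57908
TP3/RPL13A (TP3-/-) = 73.45 / 1577 = 0.046576
Fold change = 0.046576 / 0.57908 = 0.0804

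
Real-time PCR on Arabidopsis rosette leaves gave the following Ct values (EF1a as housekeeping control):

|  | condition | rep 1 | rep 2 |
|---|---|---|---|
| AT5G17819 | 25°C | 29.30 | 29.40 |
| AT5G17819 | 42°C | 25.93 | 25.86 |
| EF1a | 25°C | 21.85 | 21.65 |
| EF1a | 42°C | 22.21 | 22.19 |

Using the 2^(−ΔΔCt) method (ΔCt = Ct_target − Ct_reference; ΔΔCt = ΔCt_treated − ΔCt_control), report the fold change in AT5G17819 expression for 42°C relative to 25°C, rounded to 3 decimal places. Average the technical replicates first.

14.980

Mean Ct: AT5G17819 25°C 29.350; AT5G17819 42°C 25.895; EF1a 25°C 21.750; EF1a 42°C 22.200
ΔCt(25°C) = 29.350 − 21.750 = 7.600
ΔCt(42°C) = 25.895 − 22.200 = 3.695
ΔΔCt = 3.695 − 7.600 = -3.905
Fold change = 2^(−(-3.905)) = 2^3.905 = 14.9804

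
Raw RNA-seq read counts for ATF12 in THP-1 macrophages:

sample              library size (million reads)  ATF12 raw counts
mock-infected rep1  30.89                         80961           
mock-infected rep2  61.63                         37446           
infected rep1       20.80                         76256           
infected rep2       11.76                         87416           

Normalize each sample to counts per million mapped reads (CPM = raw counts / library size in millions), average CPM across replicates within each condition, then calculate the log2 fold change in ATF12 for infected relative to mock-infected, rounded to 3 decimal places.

CPM(mock-infected rep1) = 80961 / 30.89 = 2620.9453
CPM(mock-infected rep2) = 37446 / 61.63 = 607.5937
CPM(infected rep1) = 76256 / 20.80 = 3666.1538
CPM(infected rep2) = 87416 / 11.76 = 7433.3333
mean CPM(mock-infected) = 1614.2695; mean CPM(infected) = 5549.7436
Fold change = 5549.7436 / 1614.2695 = 3.43793
log2(3.43793) = 1.7815

1.782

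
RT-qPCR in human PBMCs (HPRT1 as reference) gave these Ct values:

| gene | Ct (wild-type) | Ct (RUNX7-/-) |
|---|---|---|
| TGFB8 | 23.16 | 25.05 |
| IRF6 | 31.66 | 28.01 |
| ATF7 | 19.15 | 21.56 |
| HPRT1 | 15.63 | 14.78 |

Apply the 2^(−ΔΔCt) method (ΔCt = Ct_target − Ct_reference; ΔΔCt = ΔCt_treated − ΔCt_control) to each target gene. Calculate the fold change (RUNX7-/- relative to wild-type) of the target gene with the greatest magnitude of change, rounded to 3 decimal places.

TGFB8: ΔΔCt = (25.05−14.78) − (23.16−15.63) = 10.27 − 7.53 = 2.74; fold change = 2^-2.74 = 0.150
IRF6: ΔΔCt = (28.01−14.78) − (31.66−15.63) = 13.23 − 16.03 = -2.80; fold change = 2^2.80 = 6.964
ATF7: ΔΔCt = (21.56−14.78) − (19.15−15.63) = 6.78 − 3.52 = 3.26; fold change = 2^-3.26 = 0.104
ATF7 has the largest |ΔΔCt| = 3.26.

0.104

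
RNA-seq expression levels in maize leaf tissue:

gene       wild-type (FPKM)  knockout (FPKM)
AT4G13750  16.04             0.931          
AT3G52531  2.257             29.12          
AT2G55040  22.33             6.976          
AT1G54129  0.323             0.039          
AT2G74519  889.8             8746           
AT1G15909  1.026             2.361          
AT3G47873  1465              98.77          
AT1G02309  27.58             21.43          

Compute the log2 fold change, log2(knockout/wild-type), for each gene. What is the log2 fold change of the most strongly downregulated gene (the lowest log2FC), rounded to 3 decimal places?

log2(0.931/16.04) = -4.107  (AT4G13750)
log2(29.12/2.257) = 3.690  (AT3G52531)
log2(6.976/22.33) = -1.679  (AT2G55040)
log2(0.039/0.323) = -3.050  (AT1G54129)
log2(8746/889.8) = 3.297  (AT2G74519)
log2(2.361/1.026) = 1.202  (AT1G15909)
log2(98.77/1465) = -3.891  (AT3G47873)
log2(21.43/27.58) = -0.364  (AT1G02309)
AT4G13750 is most strongly downregulated.

-4.107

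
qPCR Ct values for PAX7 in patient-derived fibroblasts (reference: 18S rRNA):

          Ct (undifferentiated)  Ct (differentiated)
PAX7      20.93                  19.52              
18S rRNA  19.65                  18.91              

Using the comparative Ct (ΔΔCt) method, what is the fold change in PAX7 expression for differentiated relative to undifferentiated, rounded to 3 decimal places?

ΔCt(undifferentiated) = 20.930 − 19.650 = 1.280
ΔCt(differentiated) = 19.520 − 18.910 = 0.610
ΔΔCt = 0.610 − 1.280 = -0.670
Fold change = 2^(−(-0.670)) = 2^0.670 = 1.5911

1.591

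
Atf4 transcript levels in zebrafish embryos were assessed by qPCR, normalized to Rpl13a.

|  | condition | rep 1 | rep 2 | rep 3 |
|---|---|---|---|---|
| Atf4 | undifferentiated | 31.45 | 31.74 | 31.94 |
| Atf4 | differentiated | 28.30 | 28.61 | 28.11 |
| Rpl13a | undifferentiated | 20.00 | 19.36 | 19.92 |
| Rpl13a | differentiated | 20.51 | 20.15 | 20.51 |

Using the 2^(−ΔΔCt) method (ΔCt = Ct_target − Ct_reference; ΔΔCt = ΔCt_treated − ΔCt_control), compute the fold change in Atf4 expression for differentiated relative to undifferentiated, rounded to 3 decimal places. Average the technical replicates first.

16.000

Mean Ct: Atf4 undifferentiated 31.710; Atf4 differentiated 28.340; Rpl13a undifferentiated 19.760; Rpl13a differentiated 20.390
ΔCt(undifferentiated) = 31.710 − 19.760 = 11.950
ΔCt(differentiated) = 28.340 − 20.390 = 7.950
ΔΔCt = 7.950 − 11.950 = -4.000
Fold change = 2^(−(-4.000)) = 2^4.000 = 16.0000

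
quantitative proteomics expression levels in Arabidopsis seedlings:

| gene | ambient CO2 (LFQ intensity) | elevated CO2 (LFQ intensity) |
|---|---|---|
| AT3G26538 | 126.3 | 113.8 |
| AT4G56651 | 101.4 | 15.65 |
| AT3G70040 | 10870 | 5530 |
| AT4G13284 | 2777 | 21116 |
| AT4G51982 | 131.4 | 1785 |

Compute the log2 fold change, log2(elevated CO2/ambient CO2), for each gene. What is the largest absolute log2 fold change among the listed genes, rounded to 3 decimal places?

3.764

log2(113.8/126.3) = -0.150  (AT3G26538)
log2(15.65/101.4) = -2.696  (AT4G56651)
log2(5530/10870) = -0.975  (AT3G70040)
log2(21116/2777) = 2.927  (AT4G13284)
log2(1785/131.4) = 3.764  (AT4G51982)
The largest magnitude belongs to AT4G51982.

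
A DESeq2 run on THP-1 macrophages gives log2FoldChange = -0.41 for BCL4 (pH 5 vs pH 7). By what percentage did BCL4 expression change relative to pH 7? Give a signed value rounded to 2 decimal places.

-24.74%

Fold change = 2^(-0.41) = 0.7526
Percent change = (FC − 1) × 100% = (0.7526 − 1) × 100 = -24.74%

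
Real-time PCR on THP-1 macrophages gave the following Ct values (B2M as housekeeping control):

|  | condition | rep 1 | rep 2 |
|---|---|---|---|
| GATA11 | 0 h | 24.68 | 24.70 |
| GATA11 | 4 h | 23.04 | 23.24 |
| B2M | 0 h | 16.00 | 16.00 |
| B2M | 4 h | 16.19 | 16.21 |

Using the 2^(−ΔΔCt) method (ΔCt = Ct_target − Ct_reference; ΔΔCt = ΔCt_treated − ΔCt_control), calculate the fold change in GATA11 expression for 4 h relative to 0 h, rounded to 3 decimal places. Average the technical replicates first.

Mean Ct: GATA11 0 h 24.690; GATA11 4 h 23.140; B2M 0 h 16.000; B2M 4 h 16.200
ΔCt(0 h) = 24.690 − 16.000 = 8.690
ΔCt(4 h) = 23.140 − 16.200 = 6.940
ΔΔCt = 6.940 − 8.690 = -1.750
Fold change = 2^(−(-1.750)) = 2^1.750 = 3.3636

3.364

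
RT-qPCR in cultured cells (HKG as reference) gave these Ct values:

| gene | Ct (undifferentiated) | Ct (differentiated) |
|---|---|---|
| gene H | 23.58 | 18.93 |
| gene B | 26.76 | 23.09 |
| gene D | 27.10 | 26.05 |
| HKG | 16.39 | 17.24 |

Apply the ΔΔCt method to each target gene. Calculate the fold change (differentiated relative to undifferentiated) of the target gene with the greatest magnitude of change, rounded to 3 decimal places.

45.255

gene H: ΔΔCt = (18.93−17.24) − (23.58−16.39) = 1.69 − 7.19 = -5.50; fold change = 2^5.50 = 45.255
gene B: ΔΔCt = (23.09−17.24) − (26.76−16.39) = 5.85 − 10.37 = -4.52; fold change = 2^4.52 = 22.943
gene D: ΔΔCt = (26.05−17.24) − (27.10−16.39) = 8.81 − 10.71 = -1.90; fold change = 2^1.90 = 3.732
gene H has the largest |ΔΔCt| = 5.50.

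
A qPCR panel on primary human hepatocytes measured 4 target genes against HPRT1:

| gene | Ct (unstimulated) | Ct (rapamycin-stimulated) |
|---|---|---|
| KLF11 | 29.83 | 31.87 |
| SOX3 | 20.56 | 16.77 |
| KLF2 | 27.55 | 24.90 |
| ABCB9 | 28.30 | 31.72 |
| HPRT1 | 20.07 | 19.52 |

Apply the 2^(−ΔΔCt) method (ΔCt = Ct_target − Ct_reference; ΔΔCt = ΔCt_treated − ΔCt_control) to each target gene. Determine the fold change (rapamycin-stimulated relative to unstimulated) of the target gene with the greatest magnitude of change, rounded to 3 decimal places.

KLF11: ΔΔCt = (31.87−19.52) − (29.83−20.07) = 12.35 − 9.76 = 2.59; fold change = 2^-2.59 = 0.166
SOX3: ΔΔCt = (16.77−19.52) − (20.56−20.07) = -2.75 − 0.49 = -3.24; fold change = 2^3.24 = 9.448
KLF2: ΔΔCt = (24.90−19.52) − (27.55−20.07) = 5.38 − 7.48 = -2.10; fold change = 2^2.10 = 4.287
ABCB9: ΔΔCt = (31.72−19.52) − (28.30−20.07) = 12.20 − 8.23 = 3.97; fold change = 2^-3.97 = 0.064
ABCB9 has the largest |ΔΔCt| = 3.97.

0.064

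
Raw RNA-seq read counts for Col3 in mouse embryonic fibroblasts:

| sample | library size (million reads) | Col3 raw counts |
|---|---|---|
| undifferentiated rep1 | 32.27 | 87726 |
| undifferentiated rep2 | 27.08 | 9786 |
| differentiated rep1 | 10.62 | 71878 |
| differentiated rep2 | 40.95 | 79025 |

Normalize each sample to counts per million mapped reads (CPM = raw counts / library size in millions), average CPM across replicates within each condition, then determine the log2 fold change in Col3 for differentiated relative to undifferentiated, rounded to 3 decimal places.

CPM(undifferentiated rep1) = 87726 / 32.27 = 2718.5002
CPM(undifferentiated rep2) = 9786 / 27.08 = 361.3737
CPM(differentiated rep1) = 71878 / 10.62 = 6768.1733
CPM(differentiated rep2) = 79025 / 40.95 = 1929.7924
mean CPM(undifferentiated) = 1539.9369; mean CPM(differentiated) = 4348.9828
Fold change = 4348.9828 / 1539.9369 = 2.82413
log2(2.82413) = 1.4978

1.498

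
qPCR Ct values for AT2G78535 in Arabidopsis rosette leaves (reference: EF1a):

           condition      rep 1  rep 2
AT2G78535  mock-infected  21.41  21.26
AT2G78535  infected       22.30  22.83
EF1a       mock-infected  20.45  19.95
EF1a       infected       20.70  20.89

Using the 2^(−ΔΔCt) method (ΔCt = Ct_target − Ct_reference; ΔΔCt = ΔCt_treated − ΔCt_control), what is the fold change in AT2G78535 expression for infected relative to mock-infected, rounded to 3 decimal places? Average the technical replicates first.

Mean Ct: AT2G78535 mock-infected 21.335; AT2G78535 infected 22.565; EF1a mock-infected 20.200; EF1a infected 20.795
ΔCt(mock-infected) = 21.335 − 20.200 = 1.135
ΔCt(infected) = 22.565 − 20.795 = 1.770
ΔΔCt = 1.770 − 1.135 = 0.635
Fold change = 2^(−0.635) = 0.6439

0.644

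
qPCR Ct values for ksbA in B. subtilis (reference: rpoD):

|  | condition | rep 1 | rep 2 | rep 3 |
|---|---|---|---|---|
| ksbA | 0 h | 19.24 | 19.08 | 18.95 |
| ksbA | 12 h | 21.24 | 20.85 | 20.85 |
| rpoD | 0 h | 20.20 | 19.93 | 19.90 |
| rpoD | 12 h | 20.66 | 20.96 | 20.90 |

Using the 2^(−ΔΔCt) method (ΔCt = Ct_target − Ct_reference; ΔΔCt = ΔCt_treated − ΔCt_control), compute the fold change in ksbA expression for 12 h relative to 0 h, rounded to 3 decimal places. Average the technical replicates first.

0.480

Mean Ct: ksbA 0 h 19.090; ksbA 12 h 20.980; rpoD 0 h 20.010; rpoD 12 h 20.840
ΔCt(0 h) = 19.090 − 20.010 = -0.920
ΔCt(12 h) = 20.980 − 20.840 = 0.140
ΔΔCt = 0.140 − (-0.920) = 1.060
Fold change = 2^(−1.060) = 0.4796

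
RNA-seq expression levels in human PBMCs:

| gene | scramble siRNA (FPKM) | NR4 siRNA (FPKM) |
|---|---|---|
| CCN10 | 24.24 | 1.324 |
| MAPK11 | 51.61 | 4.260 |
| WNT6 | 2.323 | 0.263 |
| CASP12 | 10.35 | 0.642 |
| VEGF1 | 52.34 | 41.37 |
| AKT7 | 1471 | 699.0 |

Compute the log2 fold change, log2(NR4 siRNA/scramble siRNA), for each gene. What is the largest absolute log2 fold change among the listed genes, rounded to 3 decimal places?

log2(1.324/24.24) = -4.194  (CCN10)
log2(4.260/51.61) = -3.599  (MAPK11)
log2(0.263/2.323) = -3.143  (WNT6)
log2(0.642/10.35) = -4.011  (CASP12)
log2(41.37/52.34) = -0.339  (VEGF1)
log2(699.0/1471) = -1.073  (AKT7)
The largest magnitude belongs to CCN10.

4.194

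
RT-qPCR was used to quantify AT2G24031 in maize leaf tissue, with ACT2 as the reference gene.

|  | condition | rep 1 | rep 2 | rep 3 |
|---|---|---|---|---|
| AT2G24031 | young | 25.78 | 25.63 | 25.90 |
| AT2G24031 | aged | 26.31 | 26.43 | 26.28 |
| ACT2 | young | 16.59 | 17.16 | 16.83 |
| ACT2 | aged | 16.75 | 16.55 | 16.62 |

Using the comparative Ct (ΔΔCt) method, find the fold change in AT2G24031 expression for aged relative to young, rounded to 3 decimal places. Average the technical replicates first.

0.578

Mean Ct: AT2G24031 young 25.770; AT2G24031 aged 26.340; ACT2 young 16.860; ACT2 aged 16.640
ΔCt(young) = 25.770 − 16.860 = 8.910
ΔCt(aged) = 26.340 − 16.640 = 9.700
ΔΔCt = 9.700 − 8.910 = 0.790
Fold change = 2^(−0.790) = 0.5783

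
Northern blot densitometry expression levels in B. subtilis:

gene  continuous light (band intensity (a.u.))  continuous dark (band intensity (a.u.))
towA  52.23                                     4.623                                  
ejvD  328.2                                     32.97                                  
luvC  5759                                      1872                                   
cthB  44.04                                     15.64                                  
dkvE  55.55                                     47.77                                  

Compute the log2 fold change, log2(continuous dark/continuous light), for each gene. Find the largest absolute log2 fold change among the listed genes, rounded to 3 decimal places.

3.498

log2(4.623/52.23) = -3.498  (towA)
log2(32.97/328.2) = -3.315  (ejvD)
log2(1872/5759) = -1.621  (luvC)
log2(15.64/44.04) = -1.494  (cthB)
log2(47.77/55.55) = -0.218  (dkvE)
The largest magnitude belongs to towA.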